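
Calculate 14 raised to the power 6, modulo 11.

Step 1: Compute 14^6 mod 11 step by step, reducing modulo 11 at each step.
  14^1 mod 11 = 3
  14^2 mod 11 = (3 * 14) mod 11 = 9
  14^3 mod 11 = (9 * 14) mod 11 = 5
  14^4 mod 11 = (5 * 14) mod 11 = 4
  14^5 mod 11 = (4 * 14) mod 11 = 1
  14^6 mod 11 = (1 * 14) mod 11 = 3
Step 2: Result = 3.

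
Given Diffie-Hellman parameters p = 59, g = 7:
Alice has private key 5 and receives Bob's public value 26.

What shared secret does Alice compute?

Step 1: s = B^a mod p = 26^5 mod 59.
  26^1 mod 59 = 26
  26^2 mod 59 = (26 * 26) mod 59 = 27
  26^3 mod 59 = (27 * 26) mod 59 = 53
  26^4 mod 59 = (53 * 26) mod 59 = 21
  26^5 mod 59 = (21 * 26) mod 59 = 15
Result: shared secret = 15.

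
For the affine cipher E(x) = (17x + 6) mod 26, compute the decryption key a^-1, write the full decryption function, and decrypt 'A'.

Step 1: Find a^-1, the modular inverse of 17 mod 26.
Step 2: We need 17 * a^-1 = 1 (mod 26).
Step 3: 17 * 23 = 391 = 15 * 26 + 1, so a^-1 = 23.
Step 4: D(y) = 23(y - 6) mod 26.
Step 5: Apply to 'A' (y = 0): D(0) = 23 * (0 - 6) mod 26 = 23 * -6 mod 26 = 18 -> 'S'.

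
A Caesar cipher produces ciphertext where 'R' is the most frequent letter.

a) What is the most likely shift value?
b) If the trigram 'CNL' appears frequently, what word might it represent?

Step 1: In English, 'E' is the most frequent letter (12.7%).
Step 2: The most frequent ciphertext letter is 'R' (position 17).
Step 3: Shift = (17 - 4) mod 26 = 13.
Step 4: Decrypt 'CNL' by shifting back 13:
  C -> P
  N -> A
  L -> Y
Step 5: 'CNL' decrypts to 'PAY'.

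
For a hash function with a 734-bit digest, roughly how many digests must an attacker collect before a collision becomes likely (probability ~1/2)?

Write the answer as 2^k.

Step 1: The birthday paradox gives collision probability ~50% after sqrt(2^n) = 2^(n/2) hashes.
Step 2: For 734-bit output: 2^(734/2) = 2^367.
Step 3: Approximately 2^367 hash computations needed.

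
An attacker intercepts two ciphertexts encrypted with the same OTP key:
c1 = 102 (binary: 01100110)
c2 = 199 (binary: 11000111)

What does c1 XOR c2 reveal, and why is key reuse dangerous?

Step 1: c1 XOR c2 = (m1 XOR k) XOR (m2 XOR k).
Step 2: By XOR associativity/commutativity: = m1 XOR m2 XOR k XOR k = m1 XOR m2.
Step 3: 01100110 XOR 11000111 = 10100001 = 161.
Step 4: The key cancels out! An attacker learns m1 XOR m2 = 161, revealing the relationship between plaintexts.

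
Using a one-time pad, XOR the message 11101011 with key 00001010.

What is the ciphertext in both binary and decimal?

Step 1: Write out the XOR operation bit by bit:
  Message: 11101011
  Key:     00001010
  XOR:     11100001
Step 2: Convert to decimal: 11100001 = 225.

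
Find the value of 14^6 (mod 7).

Step 1: Compute 14^6 mod 7 step by step, reducing modulo 7 at each step.
  14^1 mod 7 = 0
  14^2 mod 7 = (0 * 14) mod 7 = 0
  14^3 mod 7 = (0 * 14) mod 7 = 0
  14^4 mod 7 = (0 * 14) mod 7 = 0
  14^5 mod 7 = (0 * 14) mod 7 = 0
  14^6 mod 7 = (0 * 14) mod 7 = 0
Step 2: Result = 0.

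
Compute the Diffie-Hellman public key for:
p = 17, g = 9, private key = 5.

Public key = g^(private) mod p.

Step 1: A = g^a mod p = 9^5 mod 17.
  9^1 mod 17 = 9
  9^2 mod 17 = (9 * 9) mod 17 = 13
  9^3 mod 17 = (13 * 9) mod 17 = 15
  9^4 mod 17 = (15 * 9) mod 17 = 16
  9^5 mod 17 = (16 * 9) mod 17 = 8
Result: A = 8.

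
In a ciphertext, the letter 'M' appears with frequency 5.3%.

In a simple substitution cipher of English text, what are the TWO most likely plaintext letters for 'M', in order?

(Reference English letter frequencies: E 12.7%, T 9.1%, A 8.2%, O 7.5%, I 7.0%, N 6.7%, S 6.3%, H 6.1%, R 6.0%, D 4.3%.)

Step 1: Observed frequency of 'M' is 5.3%.
Step 2: Compute distances to each reference frequency and sort:
  R (6.0%): difference = 0.7% <-- BEST
  H (6.1%): difference = 0.8% <-- RUNNER-UP
  S (6.3%): difference = 1.0%
  D (4.3%): difference = 1.0%
  N (6.7%): difference = 1.4%
Step 3: Most likely is 'R' (6.0%, diff 0.7%); second most likely is 'H' (6.1%, diff 0.8%).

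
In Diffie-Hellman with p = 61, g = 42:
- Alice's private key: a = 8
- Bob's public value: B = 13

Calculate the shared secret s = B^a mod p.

Step 1: s = B^a mod p = 13^8 mod 61.
  13^1 mod 61 = 13
  13^2 mod 61 = (13 * 13) mod 61 = 47
  13^3 mod 61 = (47 * 13) mod 61 = 1
  13^4 mod 61 = (1 * 13) mod 61 = 13
  13^5 mod 61 = (13 * 13) mod 61 = 47
  13^6 mod 61 = (47 * 13) mod 61 = 1
  13^7 mod 61 = (1 * 13) mod 61 = 13
  13^8 mod 61 = (13 * 13) mod 61 = 47
Result: shared secret = 47.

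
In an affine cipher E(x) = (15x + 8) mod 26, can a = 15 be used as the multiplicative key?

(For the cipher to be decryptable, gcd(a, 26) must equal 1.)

Step 1: Compute gcd(15, 26).
Step 2: gcd(15, 26) = 1.
Since gcd = 1, 15 is coprime with 26, so it is a valid key.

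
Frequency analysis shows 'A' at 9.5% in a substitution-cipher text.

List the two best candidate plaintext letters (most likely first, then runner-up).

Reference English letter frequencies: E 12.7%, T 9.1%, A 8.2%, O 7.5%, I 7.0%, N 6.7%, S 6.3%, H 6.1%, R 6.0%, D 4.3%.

Step 1: Observed frequency of 'A' is 9.5%.
Step 2: Compute distances to each reference frequency and sort:
  T (9.1%): difference = 0.4% <-- BEST
  A (8.2%): difference = 1.3% <-- RUNNER-UP
  O (7.5%): difference = 2.0%
  I (7.0%): difference = 2.5%
  N (6.7%): difference = 2.8%
Step 3: Most likely is 'T' (9.1%, diff 0.4%); second most likely is 'A' (8.2%, diff 1.3%).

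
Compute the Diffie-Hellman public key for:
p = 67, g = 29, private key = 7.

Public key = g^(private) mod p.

Step 1: A = g^a mod p = 29^7 mod 67.
  29^1 mod 67 = 29
  29^2 mod 67 = (29 * 29) mod 67 = 37
  29^3 mod 67 = (37 * 29) mod 67 = 1
  29^4 mod 67 = (1 * 29) mod 67 = 29
  29^5 mod 67 = (29 * 29) mod 67 = 37
  29^6 mod 67 = (37 * 29) mod 67 = 1
  29^7 mod 67 = (1 * 29) mod 67 = 29
Result: A = 29.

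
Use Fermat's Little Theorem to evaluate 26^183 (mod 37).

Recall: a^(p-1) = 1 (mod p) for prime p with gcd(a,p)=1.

Step 1: Since 37 is prime, by Fermat's Little Theorem: 26^36 = 1 (mod 37).
Step 2: Reduce exponent: 183 mod 36 = 3.
Step 3: So 26^183 = 26^3 (mod 37).
Step 4: 26^3 mod 37 = 1.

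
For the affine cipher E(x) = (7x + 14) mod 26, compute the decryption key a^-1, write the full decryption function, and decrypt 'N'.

Step 1: Find a^-1, the modular inverse of 7 mod 26.
Step 2: We need 7 * a^-1 = 1 (mod 26).
Step 3: 7 * 15 = 105 = 4 * 26 + 1, so a^-1 = 15.
Step 4: D(y) = 15(y - 14) mod 26.
Step 5: Apply to 'N' (y = 13): D(13) = 15 * (13 - 14) mod 26 = 15 * -1 mod 26 = 11 -> 'L'.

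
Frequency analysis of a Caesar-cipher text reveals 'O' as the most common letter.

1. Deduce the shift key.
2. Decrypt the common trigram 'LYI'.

Step 1: In English, 'E' is the most frequent letter (12.7%).
Step 2: The most frequent ciphertext letter is 'O' (position 14).
Step 3: Shift = (14 - 4) mod 26 = 10.
Step 4: Decrypt 'LYI' by shifting back 10:
  L -> B
  Y -> O
  I -> Y
Step 5: 'LYI' decrypts to 'BOY'.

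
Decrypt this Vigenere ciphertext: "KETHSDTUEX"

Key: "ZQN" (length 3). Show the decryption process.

Step 1: Key 'ZQN' has length 3. Extended key: ZQNZQNZQNZ
Step 2: Decrypt each position:
  K(10) - Z(25) = 11 = L
  E(4) - Q(16) = 14 = O
  T(19) - N(13) = 6 = G
  H(7) - Z(25) = 8 = I
  S(18) - Q(16) = 2 = C
  D(3) - N(13) = 16 = Q
  T(19) - Z(25) = 20 = U
  U(20) - Q(16) = 4 = E
  E(4) - N(13) = 17 = R
  X(23) - Z(25) = 24 = Y
Plaintext: LOGICQUERY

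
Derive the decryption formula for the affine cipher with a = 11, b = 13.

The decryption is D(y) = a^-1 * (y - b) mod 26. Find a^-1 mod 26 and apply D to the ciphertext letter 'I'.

Step 1: Find a^-1, the modular inverse of 11 mod 26.
Step 2: We need 11 * a^-1 = 1 (mod 26).
Step 3: 11 * 19 = 209 = 8 * 26 + 1, so a^-1 = 19.
Step 4: D(y) = 19(y - 13) mod 26.
Step 5: Apply to 'I' (y = 8): D(8) = 19 * (8 - 13) mod 26 = 19 * -5 mod 26 = 9 -> 'J'.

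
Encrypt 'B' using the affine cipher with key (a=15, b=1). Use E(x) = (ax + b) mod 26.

Step 1: Convert 'B' to number: x = 1.
Step 2: E(1) = (15 * 1 + 1) mod 26 = 16 mod 26 = 16.
Step 3: Convert 16 back to letter: Q.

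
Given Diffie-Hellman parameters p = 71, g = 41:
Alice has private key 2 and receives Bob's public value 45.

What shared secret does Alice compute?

Step 1: s = B^a mod p = 45^2 mod 71.
  45^1 mod 71 = 45
  45^2 mod 71 = (45 * 45) mod 71 = 37
Result: shared secret = 37.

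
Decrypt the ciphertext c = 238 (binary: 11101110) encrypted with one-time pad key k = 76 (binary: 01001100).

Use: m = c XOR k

Step 1: XOR ciphertext with key:
  Ciphertext: 11101110
  Key:        01001100
  XOR:        10100010
Step 2: Plaintext = 10100010 = 162 in decimal.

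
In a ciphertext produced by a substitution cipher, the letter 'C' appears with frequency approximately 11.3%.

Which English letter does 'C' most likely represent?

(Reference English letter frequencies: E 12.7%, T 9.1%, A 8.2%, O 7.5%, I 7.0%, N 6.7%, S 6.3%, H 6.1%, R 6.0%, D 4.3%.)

Step 1: The observed frequency is 11.3%.
Step 2: Compare with English frequencies:
  E: 12.7% (difference: 1.4%) <-- closest
  T: 9.1% (difference: 2.2%)
  A: 8.2% (difference: 3.1%)
  O: 7.5% (difference: 3.8%)
  I: 7.0% (difference: 4.3%)
  N: 6.7% (difference: 4.6%)
  S: 6.3% (difference: 5.0%)
  H: 6.1% (difference: 5.2%)
  R: 6.0% (difference: 5.3%)
  D: 4.3% (difference: 7.0%)
Step 3: 'C' most likely represents 'E' (frequency 12.7%).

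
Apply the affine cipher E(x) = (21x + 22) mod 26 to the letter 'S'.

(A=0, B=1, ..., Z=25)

Step 1: Convert 'S' to number: x = 18.
Step 2: E(18) = (21 * 18 + 22) mod 26 = 400 mod 26 = 10.
Step 3: Convert 10 back to letter: K.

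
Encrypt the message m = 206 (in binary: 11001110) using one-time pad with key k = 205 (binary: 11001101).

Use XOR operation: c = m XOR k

Step 1: Write out the XOR operation bit by bit:
  Message: 11001110
  Key:     11001101
  XOR:     00000011
Step 2: Convert to decimal: 00000011 = 3.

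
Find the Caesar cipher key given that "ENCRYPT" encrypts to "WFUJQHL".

Step 1: Compare first letters: E (position 4) -> W (position 22).
Step 2: Shift = (22 - 4) mod 26 = 18.
The shift value is 18.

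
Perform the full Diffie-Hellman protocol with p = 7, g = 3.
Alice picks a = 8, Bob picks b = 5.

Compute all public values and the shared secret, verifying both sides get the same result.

Step 1: A = g^a mod p = 3^8 mod 7 = 2.
Step 2: B = g^b mod p = 3^5 mod 7 = 5.
Step 3: Alice computes s = B^a mod p = 5^8 mod 7 = 4.
Step 4: Bob computes s = A^b mod p = 2^5 mod 7 = 4.
Both sides agree: shared secret = 4.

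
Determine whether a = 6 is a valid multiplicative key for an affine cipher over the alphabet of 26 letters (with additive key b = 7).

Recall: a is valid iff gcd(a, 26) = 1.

Step 1: Compute gcd(6, 26).
Step 2: gcd(6, 26) = 2.
Since gcd = 2 != 1, 6 shares a common factor with 26, so it cannot be used.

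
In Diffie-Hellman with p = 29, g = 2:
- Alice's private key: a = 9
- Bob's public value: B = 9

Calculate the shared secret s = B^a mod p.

Step 1: s = B^a mod p = 9^9 mod 29.
  9^1 mod 29 = 9
  9^2 mod 29 = (9 * 9) mod 29 = 23
  9^3 mod 29 = (23 * 9) mod 29 = 4
  9^4 mod 29 = (4 * 9) mod 29 = 7
  9^5 mod 29 = (7 * 9) mod 29 = 5
  9^6 mod 29 = (5 * 9) mod 29 = 16
  9^7 mod 29 = (16 * 9) mod 29 = 28
  9^8 mod 29 = (28 * 9) mod 29 = 20
  9^9 mod 29 = (20 * 9) mod 29 = 6
Result: shared secret = 6.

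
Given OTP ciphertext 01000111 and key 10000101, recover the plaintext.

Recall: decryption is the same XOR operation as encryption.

Step 1: XOR ciphertext with key:
  Ciphertext: 01000111
  Key:        10000101
  XOR:        11000010
Step 2: Plaintext = 11000010 = 194 in decimal.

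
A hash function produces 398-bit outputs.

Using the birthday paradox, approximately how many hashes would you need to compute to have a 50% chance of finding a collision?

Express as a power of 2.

Step 1: The birthday paradox gives collision probability ~50% after sqrt(2^n) = 2^(n/2) hashes.
Step 2: For 398-bit output: 2^(398/2) = 2^199.
Step 3: Approximately 2^199 hash computations needed.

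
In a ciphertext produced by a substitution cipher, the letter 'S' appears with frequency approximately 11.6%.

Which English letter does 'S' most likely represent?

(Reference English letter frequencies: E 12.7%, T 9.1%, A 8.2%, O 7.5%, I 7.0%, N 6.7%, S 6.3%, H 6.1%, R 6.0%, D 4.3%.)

Step 1: The observed frequency is 11.6%.
Step 2: Compare with English frequencies:
  E: 12.7% (difference: 1.1%) <-- closest
  T: 9.1% (difference: 2.5%)
  A: 8.2% (difference: 3.4%)
  O: 7.5% (difference: 4.1%)
  I: 7.0% (difference: 4.6%)
  N: 6.7% (difference: 4.9%)
  S: 6.3% (difference: 5.3%)
  H: 6.1% (difference: 5.5%)
  R: 6.0% (difference: 5.6%)
  D: 4.3% (difference: 7.3%)
Step 3: 'S' most likely represents 'E' (frequency 12.7%).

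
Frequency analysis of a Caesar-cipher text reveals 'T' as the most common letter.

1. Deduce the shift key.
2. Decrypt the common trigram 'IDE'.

Step 1: In English, 'E' is the most frequent letter (12.7%).
Step 2: The most frequent ciphertext letter is 'T' (position 19).
Step 3: Shift = (19 - 4) mod 26 = 15.
Step 4: Decrypt 'IDE' by shifting back 15:
  I -> T
  D -> O
  E -> P
Step 5: 'IDE' decrypts to 'TOP'.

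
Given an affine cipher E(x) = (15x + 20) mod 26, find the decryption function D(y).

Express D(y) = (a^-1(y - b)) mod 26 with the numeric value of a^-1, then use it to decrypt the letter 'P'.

Step 1: Find a^-1, the modular inverse of 15 mod 26.
Step 2: We need 15 * a^-1 = 1 (mod 26).
Step 3: 15 * 7 = 105 = 4 * 26 + 1, so a^-1 = 7.
Step 4: D(y) = 7(y - 20) mod 26.
Step 5: Apply to 'P' (y = 15): D(15) = 7 * (15 - 20) mod 26 = 7 * -5 mod 26 = 17 -> 'R'.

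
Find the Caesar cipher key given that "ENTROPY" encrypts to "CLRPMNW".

Step 1: Compare first letters: E (position 4) -> C (position 2).
Step 2: Shift = (2 - 4) mod 26 = 24.
The shift value is 24.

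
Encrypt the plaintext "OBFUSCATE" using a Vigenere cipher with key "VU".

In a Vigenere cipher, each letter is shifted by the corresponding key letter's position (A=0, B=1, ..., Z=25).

Step 1: Repeat key to match plaintext length:
  Plaintext: OBFUSCATE
  Key:       VUVUVUVUV
Step 2: Encrypt each letter:
  O(14) + V(21) = (14+21) mod 26 = 9 = J
  B(1) + U(20) = (1+20) mod 26 = 21 = V
  F(5) + V(21) = (5+21) mod 26 = 0 = A
  U(20) + U(20) = (20+20) mod 26 = 14 = O
  S(18) + V(21) = (18+21) mod 26 = 13 = N
  C(2) + U(20) = (2+20) mod 26 = 22 = W
  A(0) + V(21) = (0+21) mod 26 = 21 = V
  T(19) + U(20) = (19+20) mod 26 = 13 = N
  E(4) + V(21) = (4+21) mod 26 = 25 = Z
Ciphertext: JVAONWVNZ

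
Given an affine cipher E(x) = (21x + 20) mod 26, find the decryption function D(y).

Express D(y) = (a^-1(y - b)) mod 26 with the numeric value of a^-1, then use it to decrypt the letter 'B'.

Step 1: Find a^-1, the modular inverse of 21 mod 26.
Step 2: We need 21 * a^-1 = 1 (mod 26).
Step 3: 21 * 5 = 105 = 4 * 26 + 1, so a^-1 = 5.
Step 4: D(y) = 5(y - 20) mod 26.
Step 5: Apply to 'B' (y = 1): D(1) = 5 * (1 - 20) mod 26 = 5 * -19 mod 26 = 9 -> 'J'.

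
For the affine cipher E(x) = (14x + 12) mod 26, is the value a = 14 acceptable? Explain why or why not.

Step 1: Compute gcd(14, 26).
Step 2: gcd(14, 26) = 2.
Since gcd = 2 != 1, 14 shares a common factor with 26, so it cannot be used.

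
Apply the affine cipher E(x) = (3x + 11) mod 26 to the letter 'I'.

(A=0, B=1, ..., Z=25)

Step 1: Convert 'I' to number: x = 8.
Step 2: E(8) = (3 * 8 + 11) mod 26 = 35 mod 26 = 9.
Step 3: Convert 9 back to letter: J.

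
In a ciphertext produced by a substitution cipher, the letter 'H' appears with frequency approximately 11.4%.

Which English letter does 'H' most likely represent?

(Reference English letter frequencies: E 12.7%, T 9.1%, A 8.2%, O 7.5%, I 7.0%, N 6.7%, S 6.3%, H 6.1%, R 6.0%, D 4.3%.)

Step 1: The observed frequency is 11.4%.
Step 2: Compare with English frequencies:
  E: 12.7% (difference: 1.3%) <-- closest
  T: 9.1% (difference: 2.3%)
  A: 8.2% (difference: 3.2%)
  O: 7.5% (difference: 3.9%)
  I: 7.0% (difference: 4.4%)
  N: 6.7% (difference: 4.7%)
  S: 6.3% (difference: 5.1%)
  H: 6.1% (difference: 5.3%)
  R: 6.0% (difference: 5.4%)
  D: 4.3% (difference: 7.1%)
Step 3: 'H' most likely represents 'E' (frequency 12.7%).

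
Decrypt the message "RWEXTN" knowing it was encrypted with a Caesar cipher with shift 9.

Step 1: Reverse the shift by subtracting 9 from each letter position.
  R (position 17) -> position (17-9) mod 26 = 8 -> I
  W (position 22) -> position (22-9) mod 26 = 13 -> N
  E (position 4) -> position (4-9) mod 26 = 21 -> V
  X (position 23) -> position (23-9) mod 26 = 14 -> O
  T (position 19) -> position (19-9) mod 26 = 10 -> K
  N (position 13) -> position (13-9) mod 26 = 4 -> E
Decrypted message: INVOKE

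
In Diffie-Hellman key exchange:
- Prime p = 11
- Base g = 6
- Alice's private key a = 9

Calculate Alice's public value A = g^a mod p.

Step 1: A = g^a mod p = 6^9 mod 11.
  6^1 mod 11 = 6
  6^2 mod 11 = (6 * 6) mod 11 = 3
  6^3 mod 11 = (3 * 6) mod 11 = 7
  6^4 mod 11 = (7 * 6) mod 11 = 9
  6^5 mod 11 = (9 * 6) mod 11 = 10
  6^6 mod 11 = (10 * 6) mod 11 = 5
  6^7 mod 11 = (5 * 6) mod 11 = 8
  6^8 mod 11 = (8 * 6) mod 11 = 4
  6^9 mod 11 = (4 * 6) mod 11 = 2
Result: A = 2.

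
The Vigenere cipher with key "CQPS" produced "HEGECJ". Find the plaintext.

Step 1: Extend key: CQPSCQ
Step 2: Decrypt each letter (c - k) mod 26:
  H(7) - C(2) = (7-2) mod 26 = 5 = F
  E(4) - Q(16) = (4-16) mod 26 = 14 = O
  G(6) - P(15) = (6-15) mod 26 = 17 = R
  E(4) - S(18) = (4-18) mod 26 = 12 = M
  C(2) - C(2) = (2-2) mod 26 = 0 = A
  J(9) - Q(16) = (9-16) mod 26 = 19 = T
Plaintext: FORMAT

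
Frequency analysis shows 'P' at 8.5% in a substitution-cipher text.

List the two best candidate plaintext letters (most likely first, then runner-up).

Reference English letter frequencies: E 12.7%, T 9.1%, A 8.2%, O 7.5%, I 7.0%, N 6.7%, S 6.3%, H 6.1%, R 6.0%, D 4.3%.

Step 1: Observed frequency of 'P' is 8.5%.
Step 2: Compute distances to each reference frequency and sort:
  A (8.2%): difference = 0.3% <-- BEST
  T (9.1%): difference = 0.6% <-- RUNNER-UP
  O (7.5%): difference = 1.0%
  I (7.0%): difference = 1.5%
  N (6.7%): difference = 1.8%
Step 3: Most likely is 'A' (8.2%, diff 0.3%); second most likely is 'T' (9.1%, diff 0.6%).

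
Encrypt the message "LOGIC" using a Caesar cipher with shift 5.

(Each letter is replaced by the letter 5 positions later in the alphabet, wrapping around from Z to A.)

Step 1: For each letter, shift forward by 5 positions (mod 26).
  L (position 11) -> position (11+5) mod 26 = 16 -> Q
  O (position 14) -> position (14+5) mod 26 = 19 -> T
  G (position 6) -> position (6+5) mod 26 = 11 -> L
  I (position 8) -> position (8+5) mod 26 = 13 -> N
  C (position 2) -> position (2+5) mod 26 = 7 -> H
Result: QTLNH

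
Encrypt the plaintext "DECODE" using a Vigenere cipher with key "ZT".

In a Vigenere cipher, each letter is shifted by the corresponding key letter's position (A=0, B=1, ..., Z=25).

Step 1: Repeat key to match plaintext length:
  Plaintext: DECODE
  Key:       ZTZTZT
Step 2: Encrypt each letter:
  D(3) + Z(25) = (3+25) mod 26 = 2 = C
  E(4) + T(19) = (4+19) mod 26 = 23 = X
  C(2) + Z(25) = (2+25) mod 26 = 1 = B
  O(14) + T(19) = (14+19) mod 26 = 7 = H
  D(3) + Z(25) = (3+25) mod 26 = 2 = C
  E(4) + T(19) = (4+19) mod 26 = 23 = X
Ciphertext: CXBHCX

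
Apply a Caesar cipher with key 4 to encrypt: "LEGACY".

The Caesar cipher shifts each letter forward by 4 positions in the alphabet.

Step 1: For each letter, shift forward by 4 positions (mod 26).
  L (position 11) -> position (11+4) mod 26 = 15 -> P
  E (position 4) -> position (4+4) mod 26 = 8 -> I
  G (position 6) -> position (6+4) mod 26 = 10 -> K
  A (position 0) -> position (0+4) mod 26 = 4 -> E
  C (position 2) -> position (2+4) mod 26 = 6 -> G
  Y (position 24) -> position (24+4) mod 26 = 2 -> C
Result: PIKEGC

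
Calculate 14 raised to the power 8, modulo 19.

Step 1: Compute 14^8 mod 19 step by step, reducing modulo 19 at each step.
  14^1 mod 19 = 14
  14^2 mod 19 = (14 * 14) mod 19 = 6
  14^3 mod 19 = (6 * 14) mod 19 = 8
  14^4 mod 19 = (8 * 14) mod 19 = 17
  14^5 mod 19 = (17 * 14) mod 19 = 10
  14^6 mod 19 = (10 * 14) mod 19 = 7
  14^7 mod 19 = (7 * 14) mod 19 = 3
  14^8 mod 19 = (3 * 14) mod 19 = 4
Step 2: Result = 4.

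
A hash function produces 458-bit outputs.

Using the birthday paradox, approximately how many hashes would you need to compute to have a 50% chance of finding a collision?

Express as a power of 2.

Step 1: The birthday paradox gives collision probability ~50% after sqrt(2^n) = 2^(n/2) hashes.
Step 2: For 458-bit output: 2^(458/2) = 2^229.
Step 3: Approximately 2^229 hash computations needed.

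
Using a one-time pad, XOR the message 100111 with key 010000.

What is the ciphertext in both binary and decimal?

Step 1: Write out the XOR operation bit by bit:
  Message: 100111
  Key:     010000
  XOR:     110111
Step 2: Convert to decimal: 110111 = 55.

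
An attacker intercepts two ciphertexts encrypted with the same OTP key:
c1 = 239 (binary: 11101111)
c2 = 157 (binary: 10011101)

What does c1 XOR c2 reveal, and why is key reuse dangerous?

Step 1: c1 XOR c2 = (m1 XOR k) XOR (m2 XOR k).
Step 2: By XOR associativity/commutativity: = m1 XOR m2 XOR k XOR k = m1 XOR m2.
Step 3: 11101111 XOR 10011101 = 01110010 = 114.
Step 4: The key cancels out! An attacker learns m1 XOR m2 = 114, revealing the relationship between plaintexts.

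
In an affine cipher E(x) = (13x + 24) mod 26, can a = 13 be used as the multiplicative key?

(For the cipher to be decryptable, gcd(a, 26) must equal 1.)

Step 1: Compute gcd(13, 26).
Step 2: gcd(13, 26) = 13.
Since gcd = 13 != 1, 13 shares a common factor with 26, so it cannot be used.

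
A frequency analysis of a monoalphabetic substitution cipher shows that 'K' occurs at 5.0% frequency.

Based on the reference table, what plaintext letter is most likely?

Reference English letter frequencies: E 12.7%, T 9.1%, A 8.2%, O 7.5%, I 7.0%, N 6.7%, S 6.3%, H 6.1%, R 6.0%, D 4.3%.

Step 1: The observed frequency is 5.0%.
Step 2: Compare with English frequencies:
  E: 12.7% (difference: 7.7%)
  T: 9.1% (difference: 4.1%)
  A: 8.2% (difference: 3.2%)
  O: 7.5% (difference: 2.5%)
  I: 7.0% (difference: 2.0%)
  N: 6.7% (difference: 1.7%)
  S: 6.3% (difference: 1.3%)
  H: 6.1% (difference: 1.1%)
  R: 6.0% (difference: 1.0%)
  D: 4.3% (difference: 0.7%) <-- closest
Step 3: 'K' most likely represents 'D' (frequency 4.3%).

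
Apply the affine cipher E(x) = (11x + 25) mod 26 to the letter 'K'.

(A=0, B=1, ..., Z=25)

Step 1: Convert 'K' to number: x = 10.
Step 2: E(10) = (11 * 10 + 25) mod 26 = 135 mod 26 = 5.
Step 3: Convert 5 back to letter: F.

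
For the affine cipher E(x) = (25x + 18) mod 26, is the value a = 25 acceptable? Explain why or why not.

Step 1: Compute gcd(25, 26).
Step 2: gcd(25, 26) = 1.
Since gcd = 1, 25 is coprime with 26, so it is a valid key.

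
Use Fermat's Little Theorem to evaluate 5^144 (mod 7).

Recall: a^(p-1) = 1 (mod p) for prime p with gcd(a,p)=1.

Step 1: Since 7 is prime, by Fermat's Little Theorem: 5^6 = 1 (mod 7).
Step 2: Reduce exponent: 144 mod 6 = 0.
Step 3: So 5^144 = 5^0 (mod 7).
Step 4: 5^0 mod 7 = 1.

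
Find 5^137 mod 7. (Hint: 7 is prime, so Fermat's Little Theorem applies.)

Step 1: Since 7 is prime, by Fermat's Little Theorem: 5^6 = 1 (mod 7).
Step 2: Reduce exponent: 137 mod 6 = 5.
Step 3: So 5^137 = 5^5 (mod 7).
Step 4: 5^5 mod 7 = 3.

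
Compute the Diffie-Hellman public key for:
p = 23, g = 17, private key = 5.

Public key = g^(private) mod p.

Step 1: A = g^a mod p = 17^5 mod 23.
  17^1 mod 23 = 17
  17^2 mod 23 = (17 * 17) mod 23 = 13
  17^3 mod 23 = (13 * 17) mod 23 = 14
  17^4 mod 23 = (14 * 17) mod 23 = 8
  17^5 mod 23 = (8 * 17) mod 23 = 21
Result: A = 21.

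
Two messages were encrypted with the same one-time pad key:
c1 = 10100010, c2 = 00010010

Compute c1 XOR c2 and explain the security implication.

Step 1: c1 XOR c2 = (m1 XOR k) XOR (m2 XOR k).
Step 2: By XOR associativity/commutativity: = m1 XOR m2 XOR k XOR k = m1 XOR m2.
Step 3: 10100010 XOR 00010010 = 10110000 = 176.
Step 4: The key cancels out! An attacker learns m1 XOR m2 = 176, revealing the relationship between plaintexts.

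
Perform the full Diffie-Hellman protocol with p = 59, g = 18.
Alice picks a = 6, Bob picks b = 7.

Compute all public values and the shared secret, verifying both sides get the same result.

Step 1: A = g^a mod p = 18^6 mod 59 = 22.
Step 2: B = g^b mod p = 18^7 mod 59 = 42.
Step 3: Alice computes s = B^a mod p = 42^6 mod 59 = 20.
Step 4: Bob computes s = A^b mod p = 22^7 mod 59 = 20.
Both sides agree: shared secret = 20.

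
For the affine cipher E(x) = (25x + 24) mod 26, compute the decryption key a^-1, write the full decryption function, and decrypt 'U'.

Step 1: Find a^-1, the modular inverse of 25 mod 26.
Step 2: We need 25 * a^-1 = 1 (mod 26).
Step 3: 25 * 25 = 625 = 24 * 26 + 1, so a^-1 = 25.
Step 4: D(y) = 25(y - 24) mod 26.
Step 5: Apply to 'U' (y = 20): D(20) = 25 * (20 - 24) mod 26 = 25 * -4 mod 26 = 4 -> 'E'.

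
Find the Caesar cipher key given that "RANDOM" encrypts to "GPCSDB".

Step 1: Compare first letters: R (position 17) -> G (position 6).
Step 2: Shift = (6 - 17) mod 26 = 15.
The shift value is 15.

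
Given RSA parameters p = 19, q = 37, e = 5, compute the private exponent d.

Step 1: n = 19 * 37 = 703.
Step 2: phi(n) = 18 * 36 = 648.
Step 3: Find d such that 5 * d = 1 (mod 648).
Step 4: d = 5^(-1) mod 648 = 389.
Verification: 5 * 389 = 1945 = 3 * 648 + 1.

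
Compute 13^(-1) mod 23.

Step 1: We need x such that 13 * x = 1 (mod 23).
Step 2: Using the extended Euclidean algorithm or trial:
  13 * 16 = 208 = 9 * 23 + 1.
Step 3: Since 208 mod 23 = 1, the inverse is x = 16.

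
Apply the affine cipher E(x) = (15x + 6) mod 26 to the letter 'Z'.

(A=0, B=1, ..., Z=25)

Step 1: Convert 'Z' to number: x = 25.
Step 2: E(25) = (15 * 25 + 6) mod 26 = 381 mod 26 = 17.
Step 3: Convert 17 back to letter: R.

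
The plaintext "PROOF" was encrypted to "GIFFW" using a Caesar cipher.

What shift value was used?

Step 1: Compare first letters: P (position 15) -> G (position 6).
Step 2: Shift = (6 - 15) mod 26 = 17.
The shift value is 17.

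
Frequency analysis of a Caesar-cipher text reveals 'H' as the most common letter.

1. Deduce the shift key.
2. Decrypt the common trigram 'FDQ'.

Step 1: In English, 'E' is the most frequent letter (12.7%).
Step 2: The most frequent ciphertext letter is 'H' (position 7).
Step 3: Shift = (7 - 4) mod 26 = 3.
Step 4: Decrypt 'FDQ' by shifting back 3:
  F -> C
  D -> A
  Q -> N
Step 5: 'FDQ' decrypts to 'CAN'.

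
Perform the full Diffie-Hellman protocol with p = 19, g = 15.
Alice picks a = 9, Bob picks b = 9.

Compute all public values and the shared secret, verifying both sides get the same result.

Step 1: A = g^a mod p = 15^9 mod 19 = 18.
Step 2: B = g^b mod p = 15^9 mod 19 = 18.
Step 3: Alice computes s = B^a mod p = 18^9 mod 19 = 18.
Step 4: Bob computes s = A^b mod p = 18^9 mod 19 = 18.
Both sides agree: shared secret = 18.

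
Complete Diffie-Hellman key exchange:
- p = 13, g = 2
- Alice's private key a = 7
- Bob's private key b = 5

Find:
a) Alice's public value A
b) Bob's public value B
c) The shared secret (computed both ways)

Step 1: A = g^a mod p = 2^7 mod 13 = 11.
Step 2: B = g^b mod p = 2^5 mod 13 = 6.
Step 3: Alice computes s = B^a mod p = 6^7 mod 13 = 7.
Step 4: Bob computes s = A^b mod p = 11^5 mod 13 = 7.
Both sides agree: shared secret = 7.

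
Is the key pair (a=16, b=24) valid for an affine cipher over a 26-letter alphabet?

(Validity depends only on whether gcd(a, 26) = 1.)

Step 1: Compute gcd(16, 26).
Step 2: gcd(16, 26) = 2.
Since gcd = 2 != 1, 16 shares a common factor with 26, so it cannot be used.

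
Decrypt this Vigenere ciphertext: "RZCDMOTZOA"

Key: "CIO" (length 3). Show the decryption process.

Step 1: Key 'CIO' has length 3. Extended key: CIOCIOCIOC
Step 2: Decrypt each position:
  R(17) - C(2) = 15 = P
  Z(25) - I(8) = 17 = R
  C(2) - O(14) = 14 = O
  D(3) - C(2) = 1 = B
  M(12) - I(8) = 4 = E
  O(14) - O(14) = 0 = A
  T(19) - C(2) = 17 = R
  Z(25) - I(8) = 17 = R
  O(14) - O(14) = 0 = A
  A(0) - C(2) = 24 = Y
Plaintext: PROBEARRAY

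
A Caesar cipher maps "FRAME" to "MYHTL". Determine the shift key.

Step 1: Compare first letters: F (position 5) -> M (position 12).
Step 2: Shift = (12 - 5) mod 26 = 7.
The shift value is 7.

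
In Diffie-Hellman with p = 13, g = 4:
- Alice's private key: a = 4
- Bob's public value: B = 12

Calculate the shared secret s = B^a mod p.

Step 1: s = B^a mod p = 12^4 mod 13.
  12^1 mod 13 = 12
  12^2 mod 13 = (12 * 12) mod 13 = 1
  12^3 mod 13 = (1 * 12) mod 13 = 12
  12^4 mod 13 = (12 * 12) mod 13 = 1
Result: shared secret = 1.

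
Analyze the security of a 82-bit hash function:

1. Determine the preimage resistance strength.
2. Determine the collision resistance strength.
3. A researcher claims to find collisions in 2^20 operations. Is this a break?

Step 1: Preimage resistance requires brute-force of 2^82 operations.
Step 2: Collision resistance (birthday bound) = 2^(82/2) = 2^41.
Step 3: The claimed attack costs 2^20 operations.
Step 4: Since 2^20 < 2^41, the claimed attack beats the generic birthday bound, so collision resistance is broken.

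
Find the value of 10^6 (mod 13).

Step 1: Compute 10^6 mod 13 step by step, reducing modulo 13 at each step.
  10^1 mod 13 = 10
  10^2 mod 13 = (10 * 10) mod 13 = 9
  10^3 mod 13 = (9 * 10) mod 13 = 12
  10^4 mod 13 = (12 * 10) mod 13 = 3
  10^5 mod 13 = (3 * 10) mod 13 = 4
  10^6 mod 13 = (4 * 10) mod 13 = 1
Step 2: Result = 1.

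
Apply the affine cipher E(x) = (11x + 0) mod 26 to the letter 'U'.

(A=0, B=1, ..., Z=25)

Step 1: Convert 'U' to number: x = 20.
Step 2: E(20) = (11 * 20 + 0) mod 26 = 220 mod 26 = 12.
Step 3: Convert 12 back to letter: M.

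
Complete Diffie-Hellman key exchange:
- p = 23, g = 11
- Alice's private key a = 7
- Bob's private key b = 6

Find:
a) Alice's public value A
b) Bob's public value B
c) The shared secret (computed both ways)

Step 1: A = g^a mod p = 11^7 mod 23 = 7.
Step 2: B = g^b mod p = 11^6 mod 23 = 9.
Step 3: Alice computes s = B^a mod p = 9^7 mod 23 = 4.
Step 4: Bob computes s = A^b mod p = 7^6 mod 23 = 4.
Both sides agree: shared secret = 4.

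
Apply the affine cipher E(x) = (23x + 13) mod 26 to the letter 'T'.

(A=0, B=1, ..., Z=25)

Step 1: Convert 'T' to number: x = 19.
Step 2: E(19) = (23 * 19 + 13) mod 26 = 450 mod 26 = 8.
Step 3: Convert 8 back to letter: I.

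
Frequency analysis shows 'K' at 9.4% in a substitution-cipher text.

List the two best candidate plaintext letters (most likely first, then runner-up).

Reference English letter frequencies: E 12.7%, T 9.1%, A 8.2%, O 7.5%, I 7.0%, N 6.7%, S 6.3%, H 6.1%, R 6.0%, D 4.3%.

Step 1: Observed frequency of 'K' is 9.4%.
Step 2: Compute distances to each reference frequency and sort:
  T (9.1%): difference = 0.3% <-- BEST
  A (8.2%): difference = 1.2% <-- RUNNER-UP
  O (7.5%): difference = 1.9%
  I (7.0%): difference = 2.4%
  N (6.7%): difference = 2.7%
Step 3: Most likely is 'T' (9.1%, diff 0.3%); second most likely is 'A' (8.2%, diff 1.2%).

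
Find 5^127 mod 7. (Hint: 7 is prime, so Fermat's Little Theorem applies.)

Step 1: Since 7 is prime, by Fermat's Little Theorem: 5^6 = 1 (mod 7).
Step 2: Reduce exponent: 127 mod 6 = 1.
Step 3: So 5^127 = 5^1 (mod 7).
Step 4: 5^1 mod 7 = 5.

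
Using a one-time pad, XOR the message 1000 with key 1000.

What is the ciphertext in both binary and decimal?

Step 1: Write out the XOR operation bit by bit:
  Message: 1000
  Key:     1000
  XOR:     0000
Step 2: Convert to decimal: 0000 = 0.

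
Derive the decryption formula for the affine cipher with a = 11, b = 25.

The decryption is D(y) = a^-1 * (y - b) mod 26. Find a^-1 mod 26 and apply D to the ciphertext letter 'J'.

Step 1: Find a^-1, the modular inverse of 11 mod 26.
Step 2: We need 11 * a^-1 = 1 (mod 26).
Step 3: 11 * 19 = 209 = 8 * 26 + 1, so a^-1 = 19.
Step 4: D(y) = 19(y - 25) mod 26.
Step 5: Apply to 'J' (y = 9): D(9) = 19 * (9 - 25) mod 26 = 19 * -16 mod 26 = 8 -> 'I'.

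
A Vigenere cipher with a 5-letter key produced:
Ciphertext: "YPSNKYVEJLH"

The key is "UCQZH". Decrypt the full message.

Step 1: Key 'UCQZH' has length 5. Extended key: UCQZHUCQZHU
Step 2: Decrypt each position:
  Y(24) - U(20) = 4 = E
  P(15) - C(2) = 13 = N
  S(18) - Q(16) = 2 = C
  N(13) - Z(25) = 14 = O
  K(10) - H(7) = 3 = D
  Y(24) - U(20) = 4 = E
  V(21) - C(2) = 19 = T
  E(4) - Q(16) = 14 = O
  J(9) - Z(25) = 10 = K
  L(11) - H(7) = 4 = E
  H(7) - U(20) = 13 = N
Plaintext: ENCODETOKEN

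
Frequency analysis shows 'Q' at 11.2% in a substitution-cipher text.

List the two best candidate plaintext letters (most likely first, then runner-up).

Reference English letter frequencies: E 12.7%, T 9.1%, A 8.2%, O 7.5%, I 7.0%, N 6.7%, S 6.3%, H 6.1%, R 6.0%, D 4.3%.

Step 1: Observed frequency of 'Q' is 11.2%.
Step 2: Compute distances to each reference frequency and sort:
  E (12.7%): difference = 1.5% <-- BEST
  T (9.1%): difference = 2.1% <-- RUNNER-UP
  A (8.2%): difference = 3.0%
  O (7.5%): difference = 3.7%
  I (7.0%): difference = 4.2%
Step 3: Most likely is 'E' (12.7%, diff 1.5%); second most likely is 'T' (9.1%, diff 2.1%).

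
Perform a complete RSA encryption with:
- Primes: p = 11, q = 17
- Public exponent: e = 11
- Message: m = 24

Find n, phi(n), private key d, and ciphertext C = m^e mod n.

Step 1: n = 11 * 17 = 187.
Step 2: phi(n) = (11-1)(17-1) = 10 * 16 = 160.
Step 3: Find d = 11^(-1) mod 160 = 131.
  Verify: 11 * 131 = 1441 = 1 (mod 160).
Step 4: C = 24^11 mod 187 = 167.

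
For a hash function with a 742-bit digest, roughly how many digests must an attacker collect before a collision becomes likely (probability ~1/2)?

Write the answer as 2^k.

Step 1: The birthday paradox gives collision probability ~50% after sqrt(2^n) = 2^(n/2) hashes.
Step 2: For 742-bit output: 2^(742/2) = 2^371.
Step 3: Approximately 2^371 hash computations needed.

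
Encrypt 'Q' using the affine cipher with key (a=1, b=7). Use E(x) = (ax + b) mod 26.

Step 1: Convert 'Q' to number: x = 16.
Step 2: E(16) = (1 * 16 + 7) mod 26 = 23 mod 26 = 23.
Step 3: Convert 23 back to letter: X.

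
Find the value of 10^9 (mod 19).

Step 1: Compute 10^9 mod 19 step by step, reducing modulo 19 at each step.
  10^1 mod 19 = 10
  10^2 mod 19 = (10 * 10) mod 19 = 5
  10^3 mod 19 = (5 * 10) mod 19 = 12
  10^4 mod 19 = (12 * 10) mod 19 = 6
  10^5 mod 19 = (6 * 10) mod 19 = 3
  10^6 mod 19 = (3 * 10) mod 19 = 11
  10^7 mod 19 = (11 * 10) mod 19 = 15
  10^8 mod 19 = (15 * 10) mod 19 = 17
  10^9 mod 19 = (17 * 10) mod 19 = 18
Step 2: Result = 18.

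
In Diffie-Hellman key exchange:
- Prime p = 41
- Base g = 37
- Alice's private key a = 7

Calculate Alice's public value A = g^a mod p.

Step 1: A = g^a mod p = 37^7 mod 41.
  37^1 mod 41 = 37
  37^2 mod 41 = (37 * 37) mod 41 = 16
  37^3 mod 41 = (16 * 37) mod 41 = 18
  37^4 mod 41 = (18 * 37) mod 41 = 10
  37^5 mod 41 = (10 * 37) mod 41 = 1
  37^6 mod 41 = (1 * 37) mod 41 = 37
  37^7 mod 41 = (37 * 37) mod 41 = 16
Result: A = 16.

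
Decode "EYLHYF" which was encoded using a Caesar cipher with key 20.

Step 1: Reverse the shift by subtracting 20 from each letter position.
  E (position 4) -> position (4-20) mod 26 = 10 -> K
  Y (position 24) -> position (24-20) mod 26 = 4 -> E
  L (position 11) -> position (11-20) mod 26 = 17 -> R
  H (position 7) -> position (7-20) mod 26 = 13 -> N
  Y (position 24) -> position (24-20) mod 26 = 4 -> E
  F (position 5) -> position (5-20) mod 26 = 11 -> L
Decrypted message: KERNEL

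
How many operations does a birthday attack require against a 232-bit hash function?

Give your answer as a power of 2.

Step 1: The birthday paradox gives collision probability ~50% after sqrt(2^n) = 2^(n/2) hashes.
Step 2: For 232-bit output: 2^(232/2) = 2^116.
Step 3: Approximately 2^116 hash computations needed.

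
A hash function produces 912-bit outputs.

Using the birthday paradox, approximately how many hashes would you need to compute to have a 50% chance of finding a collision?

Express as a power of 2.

Step 1: The birthday paradox gives collision probability ~50% after sqrt(2^n) = 2^(n/2) hashes.
Step 2: For 912-bit output: 2^(912/2) = 2^456.
Step 3: Approximately 2^456 hash computations needed.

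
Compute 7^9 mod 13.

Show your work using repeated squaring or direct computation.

Step 1: Compute 7^9 mod 13 step by step, reducing modulo 13 at each step.
  7^1 mod 13 = 7
  7^2 mod 13 = (7 * 7) mod 13 = 10
  7^3 mod 13 = (10 * 7) mod 13 = 5
  7^4 mod 13 = (5 * 7) mod 13 = 9
  7^5 mod 13 = (9 * 7) mod 13 = 11
  7^6 mod 13 = (11 * 7) mod 13 = 12
  7^7 mod 13 = (12 * 7) mod 13 = 6
  7^8 mod 13 = (6 * 7) mod 13 = 3
  7^9 mod 13 = (3 * 7) mod 13 = 8
Step 2: Result = 8.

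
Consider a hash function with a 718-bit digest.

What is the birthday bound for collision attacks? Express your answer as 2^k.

Step 1: The birthday paradox gives collision probability ~50% after sqrt(2^n) = 2^(n/2) hashes.
Step 2: For 718-bit output: 2^(718/2) = 2^359.
Step 3: Approximately 2^359 hash computations needed.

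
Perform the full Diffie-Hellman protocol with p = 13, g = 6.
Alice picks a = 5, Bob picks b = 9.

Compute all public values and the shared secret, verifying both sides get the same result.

Step 1: A = g^a mod p = 6^5 mod 13 = 2.
Step 2: B = g^b mod p = 6^9 mod 13 = 5.
Step 3: Alice computes s = B^a mod p = 5^5 mod 13 = 5.
Step 4: Bob computes s = A^b mod p = 2^9 mod 13 = 5.
Both sides agree: shared secret = 5.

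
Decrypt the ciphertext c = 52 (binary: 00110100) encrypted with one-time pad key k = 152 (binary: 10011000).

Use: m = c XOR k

Step 1: XOR ciphertext with key:
  Ciphertext: 00110100
  Key:        10011000
  XOR:        10101100
Step 2: Plaintext = 10101100 = 172 in decimal.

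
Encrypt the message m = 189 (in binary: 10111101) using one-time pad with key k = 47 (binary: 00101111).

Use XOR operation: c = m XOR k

Step 1: Write out the XOR operation bit by bit:
  Message: 10111101
  Key:     00101111
  XOR:     10010010
Step 2: Convert to decimal: 10010010 = 146.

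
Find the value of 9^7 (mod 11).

Step 1: Compute 9^7 mod 11 step by step, reducing modulo 11 at each step.
  9^1 mod 11 = 9
  9^2 mod 11 = (9 * 9) mod 11 = 4
  9^3 mod 11 = (4 * 9) mod 11 = 3
  9^4 mod 11 = (3 * 9) mod 11 = 5
  9^5 mod 11 = (5 * 9) mod 11 = 1
  9^6 mod 11 = (1 * 9) mod 11 = 9
  9^7 mod 11 = (9 * 9) mod 11 = 4
Step 2: Result = 4.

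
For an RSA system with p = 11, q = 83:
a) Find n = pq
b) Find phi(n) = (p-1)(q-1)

Step 1: n = p * q = 11 * 83 = 913.
Step 2: phi(n) = (p-1)(q-1) = 10 * 82 = 820.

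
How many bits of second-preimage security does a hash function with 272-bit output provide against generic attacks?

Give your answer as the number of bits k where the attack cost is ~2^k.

Step 1: The hash has a 272-bit output.
Step 2: Second-preimage resistance means: given a specific input x, it should be infeasible to find a different y with h(y) = h(x).
With a 272-bit output, a generic search for a second preimage costs about 2^272 evaluations (each trial matches the fixed target with probability 2^-272).
Step 3: Security level = 272 bits.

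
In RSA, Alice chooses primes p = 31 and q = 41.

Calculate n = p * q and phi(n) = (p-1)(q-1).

Step 1: n = p * q = 31 * 41 = 1271.
Step 2: phi(n) = (p-1)(q-1) = 30 * 40 = 1200.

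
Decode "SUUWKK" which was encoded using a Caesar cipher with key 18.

Step 1: Reverse the shift by subtracting 18 from each letter position.
  S (position 18) -> position (18-18) mod 26 = 0 -> A
  U (position 20) -> position (20-18) mod 26 = 2 -> C
  U (position 20) -> position (20-18) mod 26 = 2 -> C
  W (position 22) -> position (22-18) mod 26 = 4 -> E
  K (position 10) -> position (10-18) mod 26 = 18 -> S
  K (position 10) -> position (10-18) mod 26 = 18 -> S
Decrypted message: ACCESS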